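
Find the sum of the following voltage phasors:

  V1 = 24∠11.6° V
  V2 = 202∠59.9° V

Step 1 — Convert each phasor to rectangular form:
  V1 = 24·(cos(11.6°) + j·sin(11.6°)) = 23.51 + j4.826 V
  V2 = 202·(cos(59.9°) + j·sin(59.9°)) = 101.3 + j174.8 V
Step 2 — Sum components: V_total = 124.8 + j179.6 V.
Step 3 — Convert to polar: |V_total| = 218.7 V, ∠V_total = 55.2°.

V_total = 218.7∠55.2° V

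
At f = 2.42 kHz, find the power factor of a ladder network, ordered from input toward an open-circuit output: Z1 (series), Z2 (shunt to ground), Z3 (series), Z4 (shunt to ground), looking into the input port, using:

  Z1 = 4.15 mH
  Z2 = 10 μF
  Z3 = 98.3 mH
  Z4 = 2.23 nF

Step 1 — Angular frequency: ω = 2π·f = 2π·2420 = 1.521e+04 rad/s.
Step 2 — Component impedances:
  Z1: Z = jωL = j·1.521e+04·0.00415 = 0 + j63.1 Ω
  Z2: Z = 1/(jωC) = -j/(ω·C) = 0 - j6.577 Ω
  Z3: Z = jωL = j·1.521e+04·0.0983 = 0 + j1495 Ω
  Z4: Z = 1/(jωC) = -j/(ω·C) = 0 - j2.949e+04 Ω
Step 3 — Ladder network (open output): work backward from the far end, alternating series and parallel combinations. Z_in = 0 + j56.53 Ω = 56.53∠90.0° Ω.
Step 4 — Power factor: PF = cos(φ) = Re(Z)/|Z| = 0/56.53 = 0.
Step 5 — Type: Im(Z) = 56.53 ⇒ lagging (phase φ = 90.0°).

PF = 0 (lagging, φ = 90.0°)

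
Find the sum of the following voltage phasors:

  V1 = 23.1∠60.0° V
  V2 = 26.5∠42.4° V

Step 1 — Convert each phasor to rectangular form:
  V1 = 23.1·(cos(60.0°) + j·sin(60.0°)) = 11.55 + j20.01 V
  V2 = 26.5·(cos(42.4°) + j·sin(42.4°)) = 19.57 + j17.87 V
Step 2 — Sum components: V_total = 31.12 + j37.87 V.
Step 3 — Convert to polar: |V_total| = 49.02 V, ∠V_total = 50.6°.

V_total = 49.02∠50.6° V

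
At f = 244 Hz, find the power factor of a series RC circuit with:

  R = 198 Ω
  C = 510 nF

Step 1 — Angular frequency: ω = 2π·f = 2π·244 = 1533 rad/s.
Step 2 — Component impedances:
  R: Z = R = 198 Ω
  C: Z = 1/(jωC) = -j/(ω·C) = 0 - j1279 Ω
Step 3 — Series combination: Z_total = R + C = 198 - j1279 Ω = 1294∠-81.2° Ω.
Step 4 — Power factor: PF = cos(φ) = Re(Z)/|Z| = 198/1294 = 0.153.
Step 5 — Type: Im(Z) = -1279 ⇒ leading (phase φ = -81.2°).

PF = 0.153 (leading, φ = -81.2°)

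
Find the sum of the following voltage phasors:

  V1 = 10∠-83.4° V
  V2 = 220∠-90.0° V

Step 1 — Convert each phasor to rectangular form:
  V1 = 10·(cos(-83.4°) + j·sin(-83.4°)) = 1.149 - j9.934 V
  V2 = 220·(cos(-90.0°) + j·sin(-90.0°)) = 0 - j220 V
Step 2 — Sum components: V_total = 1.149 - j229.9 V.
Step 3 — Convert to polar: |V_total| = 229.9 V, ∠V_total = -89.7°.

V_total = 229.9∠-89.7° V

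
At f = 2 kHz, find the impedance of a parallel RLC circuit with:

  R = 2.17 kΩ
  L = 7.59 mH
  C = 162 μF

Step 1 — Angular frequency: ω = 2π·f = 2π·2000 = 1.257e+04 rad/s.
Step 2 — Component impedances:
  R: Z = R = 2170 Ω
  L: Z = jωL = j·1.257e+04·0.00759 = 0 + j95.38 Ω
  C: Z = 1/(jωC) = -j/(ω·C) = 0 - j0.4912 Ω
Step 3 — Parallel combination: 1/Z_total = 1/R + 1/L + 1/C; Z_total = 0.0001124 - j0.4938 Ω = 0.4938∠-90.0° Ω.

Z = 0.0001124 - j0.4938 Ω = 0.4938∠-90.0° Ω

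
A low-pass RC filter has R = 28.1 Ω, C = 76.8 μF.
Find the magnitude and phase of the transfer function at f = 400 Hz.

Step 1 — Angular frequency: ω = 2π·400 = 2513 rad/s.
Step 2 — Transfer function: H(jω) = 1/(1 + jωRC).
Step 3 — Denominator: 1 + jωRC = 1 + j·2513·28.1·7.68e-05 = 1 + j5.424.
Step 4 — H = 0.03288 - j0.1783.
Step 5 — Magnitude: |H| = 0.1813 (-14.8 dB); phase: φ = -79.6°.

|H| = 0.1813 (-14.8 dB), φ = -79.6°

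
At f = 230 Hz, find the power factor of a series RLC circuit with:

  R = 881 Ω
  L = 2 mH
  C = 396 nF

Step 1 — Angular frequency: ω = 2π·f = 2π·230 = 1445 rad/s.
Step 2 — Component impedances:
  R: Z = R = 881 Ω
  L: Z = jωL = j·1445·0.002 = 0 + j2.89 Ω
  C: Z = 1/(jωC) = -j/(ω·C) = 0 - j1747 Ω
Step 3 — Series combination: Z_total = R + L + C = 881 - j1745 Ω = 1954∠-63.2° Ω.
Step 4 — Power factor: PF = cos(φ) = Re(Z)/|Z| = 881/1954.4 = 0.4508.
Step 5 — Type: Im(Z) = -1745 ⇒ leading (phase φ = -63.2°).

PF = 0.4508 (leading, φ = -63.2°)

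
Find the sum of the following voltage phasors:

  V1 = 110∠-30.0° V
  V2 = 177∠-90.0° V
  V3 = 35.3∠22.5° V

Step 1 — Convert each phasor to rectangular form:
  V1 = 110·(cos(-30.0°) + j·sin(-30.0°)) = 95.26 - j55 V
  V2 = 177·(cos(-90.0°) + j·sin(-90.0°)) = 0 - j177 V
  V3 = 35.3·(cos(22.5°) + j·sin(22.5°)) = 32.61 + j13.51 V
Step 2 — Sum components: V_total = 127.9 - j218.5 V.
Step 3 — Convert to polar: |V_total| = 253.2 V, ∠V_total = -59.7°.

V_total = 253.2∠-59.7° V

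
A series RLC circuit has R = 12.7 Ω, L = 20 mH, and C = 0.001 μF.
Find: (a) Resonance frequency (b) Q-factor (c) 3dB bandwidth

Step 1 — Resonance condition Im(Z)=0 gives ω₀ = 1/√(LC).
Step 2 — ω₀ = 1/√(0.02·1e-09) = 2.236e+05 rad/s.
Step 3 — f₀ = ω₀/(2π) = 3.559e+04 Hz.
Step 4 — Series Q: Q = ω₀L/R = 2.236e+05·0.02/12.7 = 352.1.
Step 5 — 3dB bandwidth: Δω = ω₀/Q = 635 rad/s; BW = Δω/(2π) = 101.1 Hz.

(a) f₀ = 3.559e+04 Hz  (b) Q = 352.1  (c) BW = 101.1 Hz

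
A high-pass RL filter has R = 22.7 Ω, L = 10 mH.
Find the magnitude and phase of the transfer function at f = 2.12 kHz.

Step 1 — Angular frequency: ω = 2π·2120 = 1.332e+04 rad/s.
Step 2 — Transfer function: H(jω) = jωL/(R + jωL).
Step 3 — Numerator jωL = j·133.2; denominator R + jωL = 22.7 + j133.2.
Step 4 — H = 0.9718 + j0.1656.
Step 5 — Magnitude: |H| = 0.9858 (-0.1 dB); phase: φ = 9.7°.

|H| = 0.9858 (-0.1 dB), φ = 9.7°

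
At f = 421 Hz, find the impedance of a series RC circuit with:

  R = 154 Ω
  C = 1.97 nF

Step 1 — Angular frequency: ω = 2π·f = 2π·421 = 2645 rad/s.
Step 2 — Component impedances:
  R: Z = R = 154 Ω
  C: Z = 1/(jωC) = -j/(ω·C) = 0 - j1.919e+05 Ω
Step 3 — Series combination: Z_total = R + C = 154 - j1.919e+05 Ω = 1.919e+05∠-90.0° Ω.

Z = 154 - j1.919e+05 Ω = 1.919e+05∠-90.0° Ω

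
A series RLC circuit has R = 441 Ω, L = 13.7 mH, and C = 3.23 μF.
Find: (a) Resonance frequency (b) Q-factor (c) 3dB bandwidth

Step 1 — Resonance: ω₀ = 1/√(LC) = 1/√(0.0137·3.23e-06) = 4754 rad/s.
Step 2 — f₀ = ω₀/(2π) = 756.6 Hz.
Step 3 — Series Q: Q = ω₀L/R = 4754·0.0137/441 = 0.1477.
Step 4 — Bandwidth: Δω = ω₀/Q = 3.219e+04 rad/s; BW = Δω/(2π) = 5123 Hz.

(a) f₀ = 756.6 Hz  (b) Q = 0.1477  (c) BW = 5123 Hz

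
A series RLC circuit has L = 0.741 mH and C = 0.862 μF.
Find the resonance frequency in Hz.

Step 1 — Resonance condition Im(Z)=0 gives ω₀ = 1/√(LC).
Step 2 — ω₀ = 1/√(0.000741·8.62e-07) = 3.957e+04 rad/s.
Step 3 — f₀ = ω₀/(2π) = 6297 Hz.

f₀ = 6297 Hz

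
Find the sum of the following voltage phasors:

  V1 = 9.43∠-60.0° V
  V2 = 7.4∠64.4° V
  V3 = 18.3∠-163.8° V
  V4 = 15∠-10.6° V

Step 1 — Convert each phasor to rectangular form:
  V1 = 9.43·(cos(-60.0°) + j·sin(-60.0°)) = 4.715 - j8.167 V
  V2 = 7.4·(cos(64.4°) + j·sin(64.4°)) = 3.197 + j6.674 V
  V3 = 18.3·(cos(-163.8°) + j·sin(-163.8°)) = -17.57 - j5.106 V
  V4 = 15·(cos(-10.6°) + j·sin(-10.6°)) = 14.74 - j2.759 V
Step 2 — Sum components: V_total = 5.083 - j9.358 V.
Step 3 — Convert to polar: |V_total| = 10.65 V, ∠V_total = -61.5°.

V_total = 10.65∠-61.5° V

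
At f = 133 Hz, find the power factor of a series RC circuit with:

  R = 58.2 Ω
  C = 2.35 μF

Step 1 — Angular frequency: ω = 2π·f = 2π·133 = 835.7 rad/s.
Step 2 — Component impedances:
  R: Z = R = 58.2 Ω
  C: Z = 1/(jωC) = -j/(ω·C) = 0 - j509.2 Ω
Step 3 — Series combination: Z_total = R + C = 58.2 - j509.2 Ω = 512.5∠-83.5° Ω.
Step 4 — Power factor: PF = cos(φ) = Re(Z)/|Z| = 58.2/512.5 = 0.1136.
Step 5 — Type: Im(Z) = -509.2 ⇒ leading (phase φ = -83.5°).

PF = 0.1136 (leading, φ = -83.5°)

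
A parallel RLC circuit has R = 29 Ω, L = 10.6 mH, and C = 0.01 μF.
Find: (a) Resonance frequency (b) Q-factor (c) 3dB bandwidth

Step 1 — Resonance: ω₀ = 1/√(LC) = 1/√(0.0106·1e-08) = 9.713e+04 rad/s.
Step 2 — f₀ = ω₀/(2π) = 1.546e+04 Hz.
Step 3 — Parallel Q: Q = R/(ω₀L) = 29/(9.713e+04·0.0106) = 0.02817.
Step 4 — Bandwidth: Δω = ω₀/Q = 3.448e+06 rad/s; BW = Δω/(2π) = 5.488e+05 Hz.

(a) f₀ = 1.546e+04 Hz  (b) Q = 0.02817  (c) BW = 5.488e+05 Hz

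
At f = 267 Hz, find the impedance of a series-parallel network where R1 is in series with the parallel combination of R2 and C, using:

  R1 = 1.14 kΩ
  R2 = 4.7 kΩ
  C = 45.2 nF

Step 1 — Angular frequency: ω = 2π·f = 2π·267 = 1678 rad/s.
Step 2 — Component impedances:
  R1: Z = R = 1140 Ω
  R2: Z = R = 4700 Ω
  C: Z = 1/(jωC) = -j/(ω·C) = 0 - j1.319e+04 Ω
Step 3 — Parallel branch: R2 || C = 1/(1/R2 + 1/C) = 4170 - j1486 Ω.
Step 4 — Series with R1: Z_total = R1 + (R2 || C) = 5310 - j1486 Ω = 5514∠-15.6° Ω.

Z = 5310 - j1486 Ω = 5514∠-15.6° Ω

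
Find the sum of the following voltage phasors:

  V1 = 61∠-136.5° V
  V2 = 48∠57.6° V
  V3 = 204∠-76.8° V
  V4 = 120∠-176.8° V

Step 1 — Convert each phasor to rectangular form:
  V1 = 61·(cos(-136.5°) + j·sin(-136.5°)) = -44.25 - j41.99 V
  V2 = 48·(cos(57.6°) + j·sin(57.6°)) = 25.72 + j40.53 V
  V3 = 204·(cos(-76.8°) + j·sin(-76.8°)) = 46.58 - j198.6 V
  V4 = 120·(cos(-176.8°) + j·sin(-176.8°)) = -119.8 - j6.699 V
Step 2 — Sum components: V_total = -91.76 - j206.8 V.
Step 3 — Convert to polar: |V_total| = 226.2 V, ∠V_total = -113.9°.

V_total = 226.2∠-113.9° V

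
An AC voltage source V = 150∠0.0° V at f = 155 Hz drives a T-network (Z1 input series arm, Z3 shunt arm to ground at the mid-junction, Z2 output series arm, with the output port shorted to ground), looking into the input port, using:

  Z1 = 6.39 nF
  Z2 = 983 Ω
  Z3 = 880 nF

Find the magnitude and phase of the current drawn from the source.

Step 1 — Angular frequency: ω = 2π·f = 2π·155 = 973.9 rad/s.
Step 2 — Component impedances:
  Z1: Z = 1/(jωC) = -j/(ω·C) = 0 - j1.607e+05 Ω
  Z2: Z = R = 983 Ω
  Z3: Z = 1/(jωC) = -j/(ω·C) = 0 - j1167 Ω
Step 3 — With the output port shorted to ground, the output series arm Z2 runs from the junction to ground; the shunt arm Z3 also runs from the junction to ground. They appear in parallel: Z3 || Z2 = 574.9 - j484.4 Ω.
Step 4 — Series with input arm Z1: Z_in = Z1 + (Z3 || Z2) = 574.9 - j1.612e+05 Ω = 1.612e+05∠-89.8° Ω.
Step 5 — Source phasor: V = 150∠0.0° V = 150 V.
Step 6 — Ohm's law: I = V / Z_total = (150) / (574.9 - j1.612e+05) = 3.32e-06 + j0.0009307 A.
Step 7 — Convert to polar: |I| = 0.0009307 A, ∠I = 89.8°.

I = 0.0009307∠89.8° A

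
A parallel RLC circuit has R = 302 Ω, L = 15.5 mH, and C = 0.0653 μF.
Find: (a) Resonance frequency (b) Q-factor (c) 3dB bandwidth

Step 1 — Resonance: ω₀ = 1/√(LC) = 1/√(0.0155·6.53e-08) = 3.143e+04 rad/s.
Step 2 — f₀ = ω₀/(2π) = 5003 Hz.
Step 3 — Parallel Q: Q = R/(ω₀L) = 302/(3.143e+04·0.0155) = 0.6199.
Step 4 — Bandwidth: Δω = ω₀/Q = 5.071e+04 rad/s; BW = Δω/(2π) = 8070 Hz.

(a) f₀ = 5003 Hz  (b) Q = 0.6199  (c) BW = 8070 Hz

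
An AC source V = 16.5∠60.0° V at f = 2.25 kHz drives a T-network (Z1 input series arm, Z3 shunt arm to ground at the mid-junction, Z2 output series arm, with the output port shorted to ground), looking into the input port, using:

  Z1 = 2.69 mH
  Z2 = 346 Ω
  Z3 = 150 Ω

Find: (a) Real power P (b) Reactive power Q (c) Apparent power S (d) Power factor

Step 1 — Angular frequency: ω = 2π·f = 2π·2250 = 1.414e+04 rad/s.
Step 2 — Component impedances:
  Z1: Z = jωL = j·1.414e+04·0.00269 = 0 + j38.03 Ω
  Z2: Z = R = 346 Ω
  Z3: Z = R = 150 Ω
Step 3 — With the output port shorted to ground, the output series arm Z2 runs from the junction to ground; the shunt arm Z3 also runs from the junction to ground. They appear in parallel: Z3 || Z2 = 104.6 Ω.
Step 4 — Series with input arm Z1: Z_in = Z1 + (Z3 || Z2) = 104.6 + j38.03 Ω = 111.3∠20.0° Ω.
Step 5 — Source phasor: V = 16.5∠60.0° V = 8.25 + j14.29 V.
Step 6 — Current: I = V / Z = 0.1135 + j0.09532 A = 0.1482∠40.0° A.
Step 7 — Complex power: S = V·I* = 2.298 + j0.8353 VA.
Step 8 — Real power: P = Re(S) = 2.298 W.
Step 9 — Reactive power: Q = Im(S) = 0.8353 VAR.
Step 10 — Apparent power: |S| = 2.445 VA.
Step 11 — Power factor: PF = P/|S| = 0.9399 (lagging).

(a) P = 2.298 W  (b) Q = 0.8353 VAR  (c) S = 2.445 VA  (d) PF = 0.9399 (lagging)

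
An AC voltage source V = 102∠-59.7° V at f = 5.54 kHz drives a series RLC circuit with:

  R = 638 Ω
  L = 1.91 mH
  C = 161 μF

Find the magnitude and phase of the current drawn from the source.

Step 1 — Angular frequency: ω = 2π·f = 2π·5540 = 3.481e+04 rad/s.
Step 2 — Component impedances:
  R: Z = R = 638 Ω
  L: Z = jωL = j·3.481e+04·0.00191 = 0 + j66.48 Ω
  C: Z = 1/(jωC) = -j/(ω·C) = 0 - j0.1784 Ω
Step 3 — Series combination: Z_total = R + L + C = 638 + j66.31 Ω = 641.4∠5.9° Ω.
Step 4 — Source phasor: V = 102∠-59.7° V = 51.46 - j88.07 V.
Step 5 — Ohm's law: I = V / Z_total = (51.46 - j88.07) / (638 + j66.31) = 0.06561 - j0.1449 A.
Step 6 — Convert to polar: |I| = 0.159 A, ∠I = -65.6°.

I = 0.159∠-65.6° A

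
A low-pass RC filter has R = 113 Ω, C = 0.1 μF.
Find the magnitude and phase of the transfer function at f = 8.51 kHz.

Step 1 — Angular frequency: ω = 2π·8510 = 5.347e+04 rad/s.
Step 2 — Transfer function: H(jω) = 1/(1 + jωRC).
Step 3 — Denominator: 1 + jωRC = 1 + j·5.347e+04·113·1e-07 = 1 + j0.6042.
Step 4 — H = 0.7326 - j0.4426.
Step 5 — Magnitude: |H| = 0.8559 (-1.4 dB); phase: φ = -31.1°.

|H| = 0.8559 (-1.4 dB), φ = -31.1°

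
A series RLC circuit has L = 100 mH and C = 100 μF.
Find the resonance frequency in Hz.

Step 1 — Resonance condition Im(Z)=0 gives ω₀ = 1/√(LC).
Step 2 — ω₀ = 1/√(0.1·0.0001) = 316.2 rad/s.
Step 3 — f₀ = ω₀/(2π) = 50.33 Hz.

f₀ = 50.33 Hz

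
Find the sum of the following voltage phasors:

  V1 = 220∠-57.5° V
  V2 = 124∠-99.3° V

Step 1 — Convert each phasor to rectangular form:
  V1 = 220·(cos(-57.5°) + j·sin(-57.5°)) = 118.2 - j185.5 V
  V2 = 124·(cos(-99.3°) + j·sin(-99.3°)) = -20.04 - j122.4 V
Step 2 — Sum components: V_total = 98.17 - j307.9 V.
Step 3 — Convert to polar: |V_total| = 323.2 V, ∠V_total = -72.3°.

V_total = 323.2∠-72.3° V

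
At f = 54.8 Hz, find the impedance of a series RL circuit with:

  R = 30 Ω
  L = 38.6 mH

Step 1 — Angular frequency: ω = 2π·f = 2π·54.8 = 344.3 rad/s.
Step 2 — Component impedances:
  R: Z = R = 30 Ω
  L: Z = jωL = j·344.3·0.0386 = 0 + j13.29 Ω
Step 3 — Series combination: Z_total = R + L = 30 + j13.29 Ω = 32.81∠23.9° Ω.

Z = 30 + j13.29 Ω = 32.81∠23.9° Ω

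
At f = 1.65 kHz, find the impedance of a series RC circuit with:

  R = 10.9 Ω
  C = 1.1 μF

Step 1 — Angular frequency: ω = 2π·f = 2π·1650 = 1.037e+04 rad/s.
Step 2 — Component impedances:
  R: Z = R = 10.9 Ω
  C: Z = 1/(jωC) = -j/(ω·C) = 0 - j87.69 Ω
Step 3 — Series combination: Z_total = R + C = 10.9 - j87.69 Ω = 88.36∠-82.9° Ω.

Z = 10.9 - j87.69 Ω = 88.36∠-82.9° Ω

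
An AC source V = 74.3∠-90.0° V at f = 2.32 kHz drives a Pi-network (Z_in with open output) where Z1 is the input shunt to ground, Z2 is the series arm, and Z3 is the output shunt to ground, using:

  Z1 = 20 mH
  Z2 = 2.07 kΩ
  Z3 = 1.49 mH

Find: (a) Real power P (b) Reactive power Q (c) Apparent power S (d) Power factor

Step 1 — Angular frequency: ω = 2π·f = 2π·2320 = 1.458e+04 rad/s.
Step 2 — Component impedances:
  Z1: Z = jωL = j·1.458e+04·0.02 = 0 + j291.5 Ω
  Z2: Z = R = 2070 Ω
  Z3: Z = jωL = j·1.458e+04·0.00149 = 0 + j21.72 Ω
Step 3 — With open output, the series arm Z2 and the output shunt Z3 appear in series to ground: Z2 + Z3 = 2070 + j21.72 Ω.
Step 4 — Parallel with input shunt Z1: Z_in = Z1 || (Z2 + Z3) = 40.14 + j285.5 Ω = 288.3∠82.0° Ω.
Step 5 — Source phasor: V = 74.3∠-90.0° V = 0 - j74.3 V.
Step 6 — Current: I = V / Z = -0.2552 - j0.03589 A = 0.2577∠-172.0° A.
Step 7 — Complex power: S = V·I* = 2.667 + j18.96 VA.
Step 8 — Real power: P = Re(S) = 2.667 W.
Step 9 — Reactive power: Q = Im(S) = 18.96 VAR.
Step 10 — Apparent power: |S| = 19.15 VA.
Step 11 — Power factor: PF = P/|S| = 0.1392 (lagging).

(a) P = 2.667 W  (b) Q = 18.96 VAR  (c) S = 19.15 VA  (d) PF = 0.1392 (lagging)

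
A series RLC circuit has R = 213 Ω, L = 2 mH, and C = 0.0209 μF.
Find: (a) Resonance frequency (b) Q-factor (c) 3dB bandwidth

Step 1 — Resonance: ω₀ = 1/√(LC) = 1/√(0.002·2.09e-08) = 1.547e+05 rad/s.
Step 2 — f₀ = ω₀/(2π) = 2.462e+04 Hz.
Step 3 — Series Q: Q = ω₀L/R = 1.547e+05·0.002/213 = 1.452.
Step 4 — Bandwidth: Δω = ω₀/Q = 1.065e+05 rad/s; BW = Δω/(2π) = 1.695e+04 Hz.

(a) f₀ = 2.462e+04 Hz  (b) Q = 1.452  (c) BW = 1.695e+04 Hz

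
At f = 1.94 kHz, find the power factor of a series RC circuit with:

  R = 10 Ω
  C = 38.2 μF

Step 1 — Angular frequency: ω = 2π·f = 2π·1940 = 1.219e+04 rad/s.
Step 2 — Component impedances:
  R: Z = R = 10 Ω
  C: Z = 1/(jωC) = -j/(ω·C) = 0 - j2.148 Ω
Step 3 — Series combination: Z_total = R + C = 10 - j2.148 Ω = 10.23∠-12.1° Ω.
Step 4 — Power factor: PF = cos(φ) = Re(Z)/|Z| = 10/10.228 = 0.9777.
Step 5 — Type: Im(Z) = -2.148 ⇒ leading (phase φ = -12.1°).

PF = 0.9777 (leading, φ = -12.1°)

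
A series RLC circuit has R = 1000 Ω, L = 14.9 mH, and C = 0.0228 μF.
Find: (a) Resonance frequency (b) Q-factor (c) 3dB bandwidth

Step 1 — Resonance condition Im(Z)=0 gives ω₀ = 1/√(LC).
Step 2 — ω₀ = 1/√(0.0149·2.28e-08) = 5.425e+04 rad/s.
Step 3 — f₀ = ω₀/(2π) = 8635 Hz.
Step 4 — Series Q: Q = ω₀L/R = 5.425e+04·0.0149/1000 = 0.8084.
Step 5 — 3dB bandwidth: Δω = ω₀/Q = 6.711e+04 rad/s; BW = Δω/(2π) = 1.068e+04 Hz.

(a) f₀ = 8635 Hz  (b) Q = 0.8084  (c) BW = 1.068e+04 Hz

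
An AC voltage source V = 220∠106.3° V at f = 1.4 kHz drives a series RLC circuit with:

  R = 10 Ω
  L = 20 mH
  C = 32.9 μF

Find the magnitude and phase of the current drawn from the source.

Step 1 — Angular frequency: ω = 2π·f = 2π·1400 = 8796 rad/s.
Step 2 — Component impedances:
  R: Z = R = 10 Ω
  L: Z = jωL = j·8796·0.02 = 0 + j175.9 Ω
  C: Z = 1/(jωC) = -j/(ω·C) = 0 - j3.455 Ω
Step 3 — Series combination: Z_total = R + L + C = 10 + j172.5 Ω = 172.8∠86.7° Ω.
Step 4 — Source phasor: V = 220∠106.3° V = -61.75 + j211.2 V.
Step 5 — Ohm's law: I = V / Z_total = (-61.75 + j211.2) / (10 + j172.5) = 1.199 + j0.4276 A.
Step 6 — Convert to polar: |I| = 1.273 A, ∠I = 19.6°.

I = 1.273∠19.6° A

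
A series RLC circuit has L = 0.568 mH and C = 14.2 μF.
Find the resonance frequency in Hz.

Step 1 — Resonance condition Im(Z)=0 gives ω₀ = 1/√(LC).
Step 2 — ω₀ = 1/√(0.000568·1.42e-05) = 1.113e+04 rad/s.
Step 3 — f₀ = ω₀/(2π) = 1772 Hz.

f₀ = 1772 Hz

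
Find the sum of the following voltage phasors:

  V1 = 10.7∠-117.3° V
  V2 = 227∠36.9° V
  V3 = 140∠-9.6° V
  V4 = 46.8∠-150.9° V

Step 1 — Convert each phasor to rectangular form:
  V1 = 10.7·(cos(-117.3°) + j·sin(-117.3°)) = -4.908 - j9.508 V
  V2 = 227·(cos(36.9°) + j·sin(36.9°)) = 181.5 + j136.3 V
  V3 = 140·(cos(-9.6°) + j·sin(-9.6°)) = 138 - j23.35 V
  V4 = 46.8·(cos(-150.9°) + j·sin(-150.9°)) = -40.89 - j22.76 V
Step 2 — Sum components: V_total = 273.8 + j80.68 V.
Step 3 — Convert to polar: |V_total| = 285.4 V, ∠V_total = 16.4°.

V_total = 285.4∠16.4° V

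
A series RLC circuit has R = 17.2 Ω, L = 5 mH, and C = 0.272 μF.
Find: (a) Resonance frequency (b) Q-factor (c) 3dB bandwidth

Step 1 — Resonance condition Im(Z)=0 gives ω₀ = 1/√(LC).
Step 2 — ω₀ = 1/√(0.005·2.72e-07) = 2.712e+04 rad/s.
Step 3 — f₀ = ω₀/(2π) = 4316 Hz.
Step 4 — Series Q: Q = ω₀L/R = 2.712e+04·0.005/17.2 = 7.883.
Step 5 — 3dB bandwidth: Δω = ω₀/Q = 3440 rad/s; BW = Δω/(2π) = 547.5 Hz.

(a) f₀ = 4316 Hz  (b) Q = 7.883  (c) BW = 547.5 Hz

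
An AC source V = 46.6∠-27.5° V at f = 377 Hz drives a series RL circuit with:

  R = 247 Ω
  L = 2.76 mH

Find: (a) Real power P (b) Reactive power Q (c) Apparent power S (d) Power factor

Step 1 — Angular frequency: ω = 2π·f = 2π·377 = 2369 rad/s.
Step 2 — Component impedances:
  R: Z = R = 247 Ω
  L: Z = jωL = j·2369·0.00276 = 0 + j6.538 Ω
Step 3 — Series combination: Z_total = R + L = 247 + j6.538 Ω = 247.1∠1.5° Ω.
Step 4 — Source phasor: V = 46.6∠-27.5° V = 41.33 - j21.52 V.
Step 5 — Current: I = V / Z = 0.1649 - j0.09148 A = 0.1886∠-29.0° A.
Step 6 — Complex power: S = V·I* = 8.786 + j0.2325 VA.
Step 7 — Real power: P = Re(S) = 8.786 W.
Step 8 — Reactive power: Q = Im(S) = 0.2325 VAR.
Step 9 — Apparent power: |S| = 8.789 VA.
Step 10 — Power factor: PF = P/|S| = 0.9996 (lagging).

(a) P = 8.786 W  (b) Q = 0.2325 VAR  (c) S = 8.789 VA  (d) PF = 0.9996 (lagging)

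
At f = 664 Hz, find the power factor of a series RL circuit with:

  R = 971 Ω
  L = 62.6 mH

Step 1 — Angular frequency: ω = 2π·f = 2π·664 = 4172 rad/s.
Step 2 — Component impedances:
  R: Z = R = 971 Ω
  L: Z = jωL = j·4172·0.0626 = 0 + j261.2 Ω
Step 3 — Series combination: Z_total = R + L = 971 + j261.2 Ω = 1006∠15.1° Ω.
Step 4 — Power factor: PF = cos(φ) = Re(Z)/|Z| = 971/1005.5 = 0.9657.
Step 5 — Type: Im(Z) = 261.2 ⇒ lagging (phase φ = 15.1°).

PF = 0.9657 (lagging, φ = 15.1°)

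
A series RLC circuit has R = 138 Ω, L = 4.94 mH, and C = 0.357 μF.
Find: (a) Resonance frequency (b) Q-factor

Step 1 — Resonance condition Im(Z)=0 gives ω₀ = 1/√(LC).
Step 2 — ω₀ = 1/√(0.00494·3.57e-07) = 2.381e+04 rad/s.
Step 3 — f₀ = ω₀/(2π) = 3790 Hz.
Step 4 — Series Q: Q = ω₀L/R = 2.381e+04·0.00494/138 = 0.8524.

(a) f₀ = 3790 Hz  (b) Q = 0.8524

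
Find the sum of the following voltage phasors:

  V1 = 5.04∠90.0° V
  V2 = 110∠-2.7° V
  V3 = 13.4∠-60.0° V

Step 1 — Convert each phasor to rectangular form:
  V1 = 5.04·(cos(90.0°) + j·sin(90.0°)) = 0 + j5.04 V
  V2 = 110·(cos(-2.7°) + j·sin(-2.7°)) = 109.9 - j5.182 V
  V3 = 13.4·(cos(-60.0°) + j·sin(-60.0°)) = 6.7 - j11.6 V
Step 2 — Sum components: V_total = 116.6 - j11.75 V.
Step 3 — Convert to polar: |V_total| = 117.2 V, ∠V_total = -5.8°.

V_total = 117.2∠-5.8° V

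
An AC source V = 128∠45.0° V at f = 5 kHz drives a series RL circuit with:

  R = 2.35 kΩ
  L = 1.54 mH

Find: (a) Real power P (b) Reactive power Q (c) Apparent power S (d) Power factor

Step 1 — Angular frequency: ω = 2π·f = 2π·5000 = 3.142e+04 rad/s.
Step 2 — Component impedances:
  R: Z = R = 2350 Ω
  L: Z = jωL = j·3.142e+04·0.00154 = 0 + j48.38 Ω
Step 3 — Series combination: Z_total = R + L = 2350 + j48.38 Ω = 2350∠1.2° Ω.
Step 4 — Source phasor: V = 128∠45.0° V = 90.51 + j90.51 V.
Step 5 — Current: I = V / Z = 0.03929 + j0.03771 A = 0.05446∠43.8° A.
Step 6 — Complex power: S = V·I* = 6.969 + j0.1435 VA.
Step 7 — Real power: P = Re(S) = 6.969 W.
Step 8 — Reactive power: Q = Im(S) = 0.1435 VAR.
Step 9 — Apparent power: |S| = 6.97 VA.
Step 10 — Power factor: PF = P/|S| = 0.9998 (lagging).

(a) P = 6.969 W  (b) Q = 0.1435 VAR  (c) S = 6.97 VA  (d) PF = 0.9998 (lagging)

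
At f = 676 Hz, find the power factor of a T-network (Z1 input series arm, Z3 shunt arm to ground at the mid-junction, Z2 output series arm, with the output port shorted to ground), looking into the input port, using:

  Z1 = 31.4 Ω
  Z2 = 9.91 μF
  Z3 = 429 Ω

Step 1 — Angular frequency: ω = 2π·f = 2π·676 = 4247 rad/s.
Step 2 — Component impedances:
  Z1: Z = R = 31.4 Ω
  Z2: Z = 1/(jωC) = -j/(ω·C) = 0 - j23.76 Ω
  Z3: Z = R = 429 Ω
Step 3 — With the output port shorted to ground, the output series arm Z2 runs from the junction to ground; the shunt arm Z3 also runs from the junction to ground. They appear in parallel: Z3 || Z2 = 1.312 - j23.68 Ω.
Step 4 — Series with input arm Z1: Z_in = Z1 + (Z3 || Z2) = 32.71 - j23.68 Ω = 40.39∠-35.9° Ω.
Step 5 — Power factor: PF = cos(φ) = Re(Z)/|Z| = 32.712/40.386 = 0.81.
Step 6 — Type: Im(Z) = -23.68 ⇒ leading (phase φ = -35.9°).

PF = 0.81 (leading, φ = -35.9°)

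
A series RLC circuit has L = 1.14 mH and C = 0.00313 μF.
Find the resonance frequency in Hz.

Step 1 — Resonance condition Im(Z)=0 gives ω₀ = 1/√(LC).
Step 2 — ω₀ = 1/√(0.00114·3.13e-09) = 5.294e+05 rad/s.
Step 3 — f₀ = ω₀/(2π) = 8.425e+04 Hz.

f₀ = 8.425e+04 Hz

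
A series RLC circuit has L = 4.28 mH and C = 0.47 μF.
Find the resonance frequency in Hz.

Step 1 — Resonance condition Im(Z)=0 gives ω₀ = 1/√(LC).
Step 2 — ω₀ = 1/√(0.00428·4.7e-07) = 2.23e+04 rad/s.
Step 3 — f₀ = ω₀/(2π) = 3549 Hz.

f₀ = 3549 Hz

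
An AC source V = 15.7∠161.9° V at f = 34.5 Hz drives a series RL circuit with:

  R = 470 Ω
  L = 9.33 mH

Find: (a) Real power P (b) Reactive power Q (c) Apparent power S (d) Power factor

Step 1 — Angular frequency: ω = 2π·f = 2π·34.5 = 216.8 rad/s.
Step 2 — Component impedances:
  R: Z = R = 470 Ω
  L: Z = jωL = j·216.8·0.00933 = 0 + j2.022 Ω
Step 3 — Series combination: Z_total = R + L = 470 + j2.022 Ω = 470∠0.2° Ω.
Step 4 — Source phasor: V = 15.7∠161.9° V = -14.92 + j4.878 V.
Step 5 — Current: I = V / Z = -0.03171 + j0.01051 A = 0.0334∠161.7° A.
Step 6 — Complex power: S = V·I* = 0.5244 + j0.002257 VA.
Step 7 — Real power: P = Re(S) = 0.5244 W.
Step 8 — Reactive power: Q = Im(S) = 0.002257 VAR.
Step 9 — Apparent power: |S| = 0.5244 VA.
Step 10 — Power factor: PF = P/|S| = 1 (lagging).

(a) P = 0.5244 W  (b) Q = 0.002257 VAR  (c) S = 0.5244 VA  (d) PF = 1 (lagging)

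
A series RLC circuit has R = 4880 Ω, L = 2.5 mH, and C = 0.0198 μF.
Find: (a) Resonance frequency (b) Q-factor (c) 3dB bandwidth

Step 1 — Resonance condition Im(Z)=0 gives ω₀ = 1/√(LC).
Step 2 — ω₀ = 1/√(0.0025·1.98e-08) = 1.421e+05 rad/s.
Step 3 — f₀ = ω₀/(2π) = 2.262e+04 Hz.
Step 4 — Series Q: Q = ω₀L/R = 1.421e+05·0.0025/4880 = 0.07281.
Step 5 — 3dB bandwidth: Δω = ω₀/Q = 1.952e+06 rad/s; BW = Δω/(2π) = 3.107e+05 Hz.

(a) f₀ = 2.262e+04 Hz  (b) Q = 0.07281  (c) BW = 3.107e+05 Hz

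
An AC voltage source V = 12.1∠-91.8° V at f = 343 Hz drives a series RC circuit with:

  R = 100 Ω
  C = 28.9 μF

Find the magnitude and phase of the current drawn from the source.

Step 1 — Angular frequency: ω = 2π·f = 2π·343 = 2155 rad/s.
Step 2 — Component impedances:
  R: Z = R = 100 Ω
  C: Z = 1/(jωC) = -j/(ω·C) = 0 - j16.06 Ω
Step 3 — Series combination: Z_total = R + C = 100 - j16.06 Ω = 101.3∠-9.1° Ω.
Step 4 — Source phasor: V = 12.1∠-91.8° V = -0.3801 - j12.09 V.
Step 5 — Ohm's law: I = V / Z_total = (-0.3801 - j12.09) / (100 - j16.06) = 0.01522 - j0.1185 A.
Step 6 — Convert to polar: |I| = 0.1195 A, ∠I = -82.7°.

I = 0.1195∠-82.7° A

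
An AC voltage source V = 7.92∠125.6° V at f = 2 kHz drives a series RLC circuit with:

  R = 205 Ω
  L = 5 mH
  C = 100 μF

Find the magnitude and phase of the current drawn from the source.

Step 1 — Angular frequency: ω = 2π·f = 2π·2000 = 1.257e+04 rad/s.
Step 2 — Component impedances:
  R: Z = R = 205 Ω
  L: Z = jωL = j·1.257e+04·0.005 = 0 + j62.83 Ω
  C: Z = 1/(jωC) = -j/(ω·C) = 0 - j0.7958 Ω
Step 3 — Series combination: Z_total = R + L + C = 205 + j62.04 Ω = 214.2∠16.8° Ω.
Step 4 — Source phasor: V = 7.92∠125.6° V = -4.61 + j6.44 V.
Step 5 — Ohm's law: I = V / Z_total = (-4.61 + j6.44) / (205 + j62.04) = -0.01189 + j0.03501 A.
Step 6 — Convert to polar: |I| = 0.03698 A, ∠I = 108.8°.

I = 0.03698∠108.8° A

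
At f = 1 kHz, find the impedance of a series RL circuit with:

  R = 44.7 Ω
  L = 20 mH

Step 1 — Angular frequency: ω = 2π·f = 2π·1000 = 6283 rad/s.
Step 2 — Component impedances:
  R: Z = R = 44.7 Ω
  L: Z = jωL = j·6283·0.02 = 0 + j125.7 Ω
Step 3 — Series combination: Z_total = R + L = 44.7 + j125.7 Ω = 133.4∠70.4° Ω.

Z = 44.7 + j125.7 Ω = 133.4∠70.4° Ω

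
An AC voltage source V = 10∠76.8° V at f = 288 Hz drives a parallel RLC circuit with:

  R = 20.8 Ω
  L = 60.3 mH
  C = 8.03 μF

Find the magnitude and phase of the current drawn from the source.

Step 1 — Angular frequency: ω = 2π·f = 2π·288 = 1810 rad/s.
Step 2 — Component impedances:
  R: Z = R = 20.8 Ω
  L: Z = jωL = j·1810·0.0603 = 0 + j109.1 Ω
  C: Z = 1/(jωC) = -j/(ω·C) = 0 - j68.82 Ω
Step 3 — Parallel combination: 1/Z_total = 1/R + 1/L + 1/C; Z_total = 20.54 - j2.293 Ω = 20.67∠-6.4° Ω.
Step 4 — Source phasor: V = 10∠76.8° V = 2.284 + j9.736 V.
Step 5 — Ohm's law: I = V / Z_total = (2.284 + j9.736) / (20.54 - j2.293) = 0.05754 + j0.4803 A.
Step 6 — Convert to polar: |I| = 0.4838 A, ∠I = 83.2°.

I = 0.4838∠83.2° A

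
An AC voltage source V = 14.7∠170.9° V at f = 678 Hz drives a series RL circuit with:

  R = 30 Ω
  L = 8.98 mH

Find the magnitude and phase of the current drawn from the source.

Step 1 — Angular frequency: ω = 2π·f = 2π·678 = 4260 rad/s.
Step 2 — Component impedances:
  R: Z = R = 30 Ω
  L: Z = jωL = j·4260·0.00898 = 0 + j38.25 Ω
Step 3 — Series combination: Z_total = R + L = 30 + j38.25 Ω = 48.62∠51.9° Ω.
Step 4 — Source phasor: V = 14.7∠170.9° V = -14.51 + j2.325 V.
Step 5 — Ohm's law: I = V / Z_total = (-14.51 + j2.325) / (30 + j38.25) = -0.1466 + j0.2645 A.
Step 6 — Convert to polar: |I| = 0.3024 A, ∠I = 119.0°.

I = 0.3024∠119.0° A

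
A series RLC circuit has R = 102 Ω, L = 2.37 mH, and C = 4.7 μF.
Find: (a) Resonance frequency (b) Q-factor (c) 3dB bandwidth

Step 1 — Resonance: ω₀ = 1/√(LC) = 1/√(0.00237·4.7e-06) = 9475 rad/s.
Step 2 — f₀ = ω₀/(2π) = 1508 Hz.
Step 3 — Series Q: Q = ω₀L/R = 9475·0.00237/102 = 0.2202.
Step 4 — Bandwidth: Δω = ω₀/Q = 4.304e+04 rad/s; BW = Δω/(2π) = 6850 Hz.

(a) f₀ = 1508 Hz  (b) Q = 0.2202  (c) BW = 6850 Hz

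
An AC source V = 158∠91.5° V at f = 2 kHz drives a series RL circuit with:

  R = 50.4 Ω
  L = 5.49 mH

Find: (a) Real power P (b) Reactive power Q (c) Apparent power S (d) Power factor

Step 1 — Angular frequency: ω = 2π·f = 2π·2000 = 1.257e+04 rad/s.
Step 2 — Component impedances:
  R: Z = R = 50.4 Ω
  L: Z = jωL = j·1.257e+04·0.00549 = 0 + j68.99 Ω
Step 3 — Series combination: Z_total = R + L = 50.4 + j68.99 Ω = 85.44∠53.9° Ω.
Step 4 — Source phasor: V = 158∠91.5° V = -4.136 + j157.9 V.
Step 5 — Current: I = V / Z = 1.464 + j1.13 A = 1.849∠37.6° A.
Step 6 — Complex power: S = V·I* = 172.4 + j235.9 VA.
Step 7 — Real power: P = Re(S) = 172.4 W.
Step 8 — Reactive power: Q = Im(S) = 235.9 VAR.
Step 9 — Apparent power: |S| = 292.2 VA.
Step 10 — Power factor: PF = P/|S| = 0.5899 (lagging).

(a) P = 172.4 W  (b) Q = 235.9 VAR  (c) S = 292.2 VA  (d) PF = 0.5899 (lagging)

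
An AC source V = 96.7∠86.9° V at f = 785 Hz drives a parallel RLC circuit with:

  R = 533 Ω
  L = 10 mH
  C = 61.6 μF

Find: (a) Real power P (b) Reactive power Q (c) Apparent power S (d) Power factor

Step 1 — Angular frequency: ω = 2π·f = 2π·785 = 4932 rad/s.
Step 2 — Component impedances:
  R: Z = R = 533 Ω
  L: Z = jωL = j·4932·0.01 = 0 + j49.32 Ω
  C: Z = 1/(jωC) = -j/(ω·C) = 0 - j3.291 Ω
Step 3 — Parallel combination: 1/Z_total = 1/R + 1/L + 1/C; Z_total = 0.02333 - j3.526 Ω = 3.527∠-89.6° Ω.
Step 4 — Source phasor: V = 96.7∠86.9° V = 5.229 + j96.56 V.
Step 5 — Current: I = V / Z = -27.37 + j1.664 A = 27.42∠176.5° A.
Step 6 — Complex power: S = V·I* = 17.54 - j2651 VA.
Step 7 — Real power: P = Re(S) = 17.54 W.
Step 8 — Reactive power: Q = Im(S) = -2651 VAR.
Step 9 — Apparent power: |S| = 2652 VA.
Step 10 — Power factor: PF = P/|S| = 0.006616 (leading).

(a) P = 17.54 W  (b) Q = -2651 VAR  (c) S = 2652 VA  (d) PF = 0.006616 (leading)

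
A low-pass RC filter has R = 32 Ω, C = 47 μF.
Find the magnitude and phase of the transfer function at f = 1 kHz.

Step 1 — Angular frequency: ω = 2π·1000 = 6283 rad/s.
Step 2 — Transfer function: H(jω) = 1/(1 + jωRC).
Step 3 — Denominator: 1 + jωRC = 1 + j·6283·32·4.7e-05 = 1 + j9.45.
Step 4 — H = 0.01107 - j0.1046.
Step 5 — Magnitude: |H| = 0.1052 (-19.6 dB); phase: φ = -84.0°.

|H| = 0.1052 (-19.6 dB), φ = -84.0°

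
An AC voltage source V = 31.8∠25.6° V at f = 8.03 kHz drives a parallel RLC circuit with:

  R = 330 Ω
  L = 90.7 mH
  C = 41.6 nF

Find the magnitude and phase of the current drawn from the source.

Step 1 — Angular frequency: ω = 2π·f = 2π·8030 = 5.045e+04 rad/s.
Step 2 — Component impedances:
  R: Z = R = 330 Ω
  L: Z = jωL = j·5.045e+04·0.0907 = 0 + j4576 Ω
  C: Z = 1/(jωC) = -j/(ω·C) = 0 - j476.4 Ω
Step 3 — Parallel combination: 1/Z_total = 1/R + 1/L + 1/C; Z_total = 238.3 - j147.8 Ω = 280.4∠-31.8° Ω.
Step 4 — Source phasor: V = 31.8∠25.6° V = 28.68 + j13.74 V.
Step 5 — Ohm's law: I = V / Z_total = (28.68 + j13.74) / (238.3 - j147.8) = 0.06107 + j0.09556 A.
Step 6 — Convert to polar: |I| = 0.1134 A, ∠I = 57.4°.

I = 0.1134∠57.4° A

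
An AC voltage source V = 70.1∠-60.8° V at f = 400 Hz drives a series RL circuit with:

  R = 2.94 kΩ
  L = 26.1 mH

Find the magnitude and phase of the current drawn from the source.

Step 1 — Angular frequency: ω = 2π·f = 2π·400 = 2513 rad/s.
Step 2 — Component impedances:
  R: Z = R = 2940 Ω
  L: Z = jωL = j·2513·0.0261 = 0 + j65.6 Ω
Step 3 — Series combination: Z_total = R + L = 2940 + j65.6 Ω = 2941∠1.3° Ω.
Step 4 — Source phasor: V = 70.1∠-60.8° V = 34.2 - j61.19 V.
Step 5 — Ohm's law: I = V / Z_total = (34.2 - j61.19) / (2940 + j65.6) = 0.01116 - j0.02106 A.
Step 6 — Convert to polar: |I| = 0.02384 A, ∠I = -62.1°.

I = 0.02384∠-62.1° A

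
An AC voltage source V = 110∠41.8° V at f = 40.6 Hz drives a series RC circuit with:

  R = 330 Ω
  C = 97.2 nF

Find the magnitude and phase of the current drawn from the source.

Step 1 — Angular frequency: ω = 2π·f = 2π·40.6 = 255.1 rad/s.
Step 2 — Component impedances:
  R: Z = R = 330 Ω
  C: Z = 1/(jωC) = -j/(ω·C) = 0 - j4.033e+04 Ω
Step 3 — Series combination: Z_total = R + C = 330 - j4.033e+04 Ω = 4.033e+04∠-89.5° Ω.
Step 4 — Source phasor: V = 110∠41.8° V = 82 + j73.32 V.
Step 5 — Ohm's law: I = V / Z_total = (82 + j73.32) / (330 - j4.033e+04) = -0.001801 + j0.002048 A.
Step 6 — Convert to polar: |I| = 0.002727 A, ∠I = 131.3°.

I = 0.002727∠131.3° A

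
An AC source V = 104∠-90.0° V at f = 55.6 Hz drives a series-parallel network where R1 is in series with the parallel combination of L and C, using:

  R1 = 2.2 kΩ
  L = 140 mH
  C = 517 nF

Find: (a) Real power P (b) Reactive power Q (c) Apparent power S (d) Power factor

Step 1 — Angular frequency: ω = 2π·f = 2π·55.6 = 349.3 rad/s.
Step 2 — Component impedances:
  R1: Z = R = 2200 Ω
  L: Z = jωL = j·349.3·0.14 = 0 + j48.91 Ω
  C: Z = 1/(jωC) = -j/(ω·C) = 0 - j5537 Ω
Step 3 — Parallel branch: L || C = 1/(1/L + 1/C) = 0 + j49.34 Ω.
Step 4 — Series with R1: Z_total = R1 + (L || C) = 2200 + j49.34 Ω = 2201∠1.3° Ω.
Step 5 — Source phasor: V = 104∠-90.0° V = 0 - j104 V.
Step 6 — Current: I = V / Z = -0.00106 - j0.04725 A = 0.04726∠-91.3° A.
Step 7 — Complex power: S = V·I* = 4.914 + j0.1102 VA.
Step 8 — Real power: P = Re(S) = 4.914 W.
Step 9 — Reactive power: Q = Im(S) = 0.1102 VAR.
Step 10 — Apparent power: |S| = 4.915 VA.
Step 11 — Power factor: PF = P/|S| = 0.9997 (lagging).

(a) P = 4.914 W  (b) Q = 0.1102 VAR  (c) S = 4.915 VA  (d) PF = 0.9997 (lagging)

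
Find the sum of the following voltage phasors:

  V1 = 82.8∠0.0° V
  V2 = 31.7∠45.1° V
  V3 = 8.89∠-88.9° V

Step 1 — Convert each phasor to rectangular form:
  V1 = 82.8·(cos(0.0°) + j·sin(0.0°)) = 82.8 V
  V2 = 31.7·(cos(45.1°) + j·sin(45.1°)) = 22.38 + j22.45 V
  V3 = 8.89·(cos(-88.9°) + j·sin(-88.9°)) = 0.1707 - j8.888 V
Step 2 — Sum components: V_total = 105.3 + j13.57 V.
Step 3 — Convert to polar: |V_total| = 106.2 V, ∠V_total = 7.3°.

V_total = 106.2∠7.3° V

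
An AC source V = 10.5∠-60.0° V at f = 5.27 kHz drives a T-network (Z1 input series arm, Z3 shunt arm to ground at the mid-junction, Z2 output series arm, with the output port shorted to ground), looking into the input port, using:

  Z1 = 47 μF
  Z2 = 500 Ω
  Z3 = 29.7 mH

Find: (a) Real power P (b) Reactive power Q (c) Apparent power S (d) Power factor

Step 1 — Angular frequency: ω = 2π·f = 2π·5270 = 3.311e+04 rad/s.
Step 2 — Component impedances:
  Z1: Z = 1/(jωC) = -j/(ω·C) = 0 - j0.6426 Ω
  Z2: Z = R = 500 Ω
  Z3: Z = jωL = j·3.311e+04·0.0297 = 0 + j983.4 Ω
Step 3 — With the output port shorted to ground, the output series arm Z2 runs from the junction to ground; the shunt arm Z3 also runs from the junction to ground. They appear in parallel: Z3 || Z2 = 397.3 + j202 Ω.
Step 4 — Series with input arm Z1: Z_in = Z1 + (Z3 || Z2) = 397.3 + j201.4 Ω = 445.4∠26.9° Ω.
Step 5 — Source phasor: V = 10.5∠-60.0° V = 5.25 - j9.093 V.
Step 6 — Current: I = V / Z = 0.001285 - j0.02354 A = 0.02357∠-86.9° A.
Step 7 — Complex power: S = V·I* = 0.2208 + j0.1119 VA.
Step 8 — Real power: P = Re(S) = 0.2208 W.
Step 9 — Reactive power: Q = Im(S) = 0.1119 VAR.
Step 10 — Apparent power: |S| = 0.2475 VA.
Step 11 — Power factor: PF = P/|S| = 0.892 (lagging).

(a) P = 0.2208 W  (b) Q = 0.1119 VAR  (c) S = 0.2475 VA  (d) PF = 0.892 (lagging)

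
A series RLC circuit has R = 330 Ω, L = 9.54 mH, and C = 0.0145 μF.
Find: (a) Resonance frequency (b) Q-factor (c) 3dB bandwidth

Step 1 — Resonance condition Im(Z)=0 gives ω₀ = 1/√(LC).
Step 2 — ω₀ = 1/√(0.00954·1.45e-08) = 8.502e+04 rad/s.
Step 3 — f₀ = ω₀/(2π) = 1.353e+04 Hz.
Step 4 — Series Q: Q = ω₀L/R = 8.502e+04·0.00954/330 = 2.458.
Step 5 — 3dB bandwidth: Δω = ω₀/Q = 3.459e+04 rad/s; BW = Δω/(2π) = 5505 Hz.

(a) f₀ = 1.353e+04 Hz  (b) Q = 2.458  (c) BW = 5505 Hz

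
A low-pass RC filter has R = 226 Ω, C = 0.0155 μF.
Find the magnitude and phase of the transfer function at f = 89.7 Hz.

Step 1 — Angular frequency: ω = 2π·89.7 = 563.6 rad/s.
Step 2 — Transfer function: H(jω) = 1/(1 + jωRC).
Step 3 — Denominator: 1 + jωRC = 1 + j·563.6·226·1.55e-08 = 1 + j0.001974.
Step 4 — H = 1 - j0.001974.
Step 5 — Magnitude: |H| = 1 (-0.0 dB); phase: φ = -0.1°.

|H| = 1 (-0.0 dB), φ = -0.1°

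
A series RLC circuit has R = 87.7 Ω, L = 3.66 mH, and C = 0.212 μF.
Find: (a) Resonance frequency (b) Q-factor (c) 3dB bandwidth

Step 1 — Resonance condition Im(Z)=0 gives ω₀ = 1/√(LC).
Step 2 — ω₀ = 1/√(0.00366·2.12e-07) = 3.59e+04 rad/s.
Step 3 — f₀ = ω₀/(2π) = 5714 Hz.
Step 4 — Series Q: Q = ω₀L/R = 3.59e+04·0.00366/87.7 = 1.498.
Step 5 — 3dB bandwidth: Δω = ω₀/Q = 2.396e+04 rad/s; BW = Δω/(2π) = 3814 Hz.

(a) f₀ = 5714 Hz  (b) Q = 1.498  (c) BW = 3814 Hz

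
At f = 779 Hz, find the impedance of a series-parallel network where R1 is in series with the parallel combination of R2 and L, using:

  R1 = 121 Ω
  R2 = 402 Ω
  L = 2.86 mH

Step 1 — Angular frequency: ω = 2π·f = 2π·779 = 4895 rad/s.
Step 2 — Component impedances:
  R1: Z = R = 121 Ω
  R2: Z = R = 402 Ω
  L: Z = jωL = j·4895·0.00286 = 0 + j14 Ω
Step 3 — Parallel branch: R2 || L = 1/(1/R2 + 1/L) = 0.4869 + j13.98 Ω.
Step 4 — Series with R1: Z_total = R1 + (R2 || L) = 121.5 + j13.98 Ω = 122.3∠6.6° Ω.

Z = 121.5 + j13.98 Ω = 122.3∠6.6° Ω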